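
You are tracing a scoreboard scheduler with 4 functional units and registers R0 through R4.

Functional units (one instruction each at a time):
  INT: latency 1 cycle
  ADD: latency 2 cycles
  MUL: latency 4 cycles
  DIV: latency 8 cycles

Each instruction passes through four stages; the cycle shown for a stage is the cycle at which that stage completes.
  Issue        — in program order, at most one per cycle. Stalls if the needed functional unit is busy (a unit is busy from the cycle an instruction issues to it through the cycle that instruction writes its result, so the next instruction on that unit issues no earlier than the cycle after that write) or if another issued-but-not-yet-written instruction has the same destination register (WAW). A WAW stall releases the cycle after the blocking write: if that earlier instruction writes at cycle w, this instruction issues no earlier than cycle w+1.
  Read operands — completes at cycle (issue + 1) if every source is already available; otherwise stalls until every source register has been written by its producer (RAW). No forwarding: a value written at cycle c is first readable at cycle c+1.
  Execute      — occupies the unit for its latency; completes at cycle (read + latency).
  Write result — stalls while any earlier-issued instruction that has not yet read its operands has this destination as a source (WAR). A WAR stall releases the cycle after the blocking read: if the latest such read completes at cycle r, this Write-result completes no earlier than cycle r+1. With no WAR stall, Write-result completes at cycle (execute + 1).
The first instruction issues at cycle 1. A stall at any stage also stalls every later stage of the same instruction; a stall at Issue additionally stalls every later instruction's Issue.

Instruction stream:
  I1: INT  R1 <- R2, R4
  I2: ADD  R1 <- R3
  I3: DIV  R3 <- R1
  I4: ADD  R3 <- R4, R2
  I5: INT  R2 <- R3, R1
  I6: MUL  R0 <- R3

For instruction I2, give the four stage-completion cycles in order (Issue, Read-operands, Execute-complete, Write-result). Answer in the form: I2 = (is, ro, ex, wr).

cycle 1: issue I1 (INT)
cycle 2: I1 read-ops
cycle 3: I1 finished on INT
cycle 4: I1→R1
cycle 5: issue I2 (ADD)
cycle 6: I2 read-ops · issue I3 (DIV)
cycle 8: I2 finished on ADD
cycle 9: I2→R1
cycle 10: I3 read-ops
cycle 18: I3 finished on DIV
cycle 19: I3→R3
cycle 20: issue I4 (ADD)
cycle 21: I4 read-ops · issue I5 (INT)
cycle 22: issue I6 (MUL)
cycle 23: I4 finished on ADD
cycle 24: I4→R3
cycle 25: I5 read-ops · I6 read-ops
cycle 26: I5 finished on INT
cycle 27: I5→R2
cycle 29: I6 finished on MUL
cycle 30: I6→R0

I2 = (5, 6, 8, 9)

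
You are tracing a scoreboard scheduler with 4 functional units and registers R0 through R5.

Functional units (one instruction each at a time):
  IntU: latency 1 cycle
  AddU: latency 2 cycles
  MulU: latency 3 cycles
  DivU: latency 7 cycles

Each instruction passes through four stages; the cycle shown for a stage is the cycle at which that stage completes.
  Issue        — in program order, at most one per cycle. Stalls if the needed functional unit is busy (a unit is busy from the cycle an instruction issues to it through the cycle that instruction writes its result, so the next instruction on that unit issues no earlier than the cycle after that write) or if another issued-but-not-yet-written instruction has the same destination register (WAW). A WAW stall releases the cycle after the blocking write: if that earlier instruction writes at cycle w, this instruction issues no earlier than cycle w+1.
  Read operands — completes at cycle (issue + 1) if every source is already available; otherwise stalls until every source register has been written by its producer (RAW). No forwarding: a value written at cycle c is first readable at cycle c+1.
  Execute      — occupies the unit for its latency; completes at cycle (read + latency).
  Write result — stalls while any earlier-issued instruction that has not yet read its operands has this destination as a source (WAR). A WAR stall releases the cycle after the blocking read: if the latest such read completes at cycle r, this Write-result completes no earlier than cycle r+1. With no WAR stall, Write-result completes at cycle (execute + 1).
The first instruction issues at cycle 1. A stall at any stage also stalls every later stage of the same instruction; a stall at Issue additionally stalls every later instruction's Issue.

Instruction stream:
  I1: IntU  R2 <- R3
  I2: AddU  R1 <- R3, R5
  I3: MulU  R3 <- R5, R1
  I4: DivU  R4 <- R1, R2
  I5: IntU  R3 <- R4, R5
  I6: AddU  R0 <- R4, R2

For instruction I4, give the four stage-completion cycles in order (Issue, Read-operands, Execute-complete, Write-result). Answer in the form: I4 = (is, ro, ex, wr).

t=1  issue I1 (IntU)
t=2  I1 read-ops | issue I2 (AddU)
t=3  I1 finished on IntU | I2 read-ops | issue I3 (MulU)
t=4  I1→R2 | issue I4 (DivU)
t=5  I2 finished on AddU
t=6  I2→R1
t=7  I3 read-ops | I4 read-ops
t=10  I3 finished on MulU
t=11  I3→R3
t=12  issue I5 (IntU)
t=13  issue I6 (AddU)
t=14  I4 finished on DivU
t=15  I4→R4
t=16  I5 read-ops | I6 read-ops
t=17  I5 finished on IntU
t=18  I5→R3 | I6 finished on AddU
t=19  I6→R0

I4 = (4, 7, 14, 15)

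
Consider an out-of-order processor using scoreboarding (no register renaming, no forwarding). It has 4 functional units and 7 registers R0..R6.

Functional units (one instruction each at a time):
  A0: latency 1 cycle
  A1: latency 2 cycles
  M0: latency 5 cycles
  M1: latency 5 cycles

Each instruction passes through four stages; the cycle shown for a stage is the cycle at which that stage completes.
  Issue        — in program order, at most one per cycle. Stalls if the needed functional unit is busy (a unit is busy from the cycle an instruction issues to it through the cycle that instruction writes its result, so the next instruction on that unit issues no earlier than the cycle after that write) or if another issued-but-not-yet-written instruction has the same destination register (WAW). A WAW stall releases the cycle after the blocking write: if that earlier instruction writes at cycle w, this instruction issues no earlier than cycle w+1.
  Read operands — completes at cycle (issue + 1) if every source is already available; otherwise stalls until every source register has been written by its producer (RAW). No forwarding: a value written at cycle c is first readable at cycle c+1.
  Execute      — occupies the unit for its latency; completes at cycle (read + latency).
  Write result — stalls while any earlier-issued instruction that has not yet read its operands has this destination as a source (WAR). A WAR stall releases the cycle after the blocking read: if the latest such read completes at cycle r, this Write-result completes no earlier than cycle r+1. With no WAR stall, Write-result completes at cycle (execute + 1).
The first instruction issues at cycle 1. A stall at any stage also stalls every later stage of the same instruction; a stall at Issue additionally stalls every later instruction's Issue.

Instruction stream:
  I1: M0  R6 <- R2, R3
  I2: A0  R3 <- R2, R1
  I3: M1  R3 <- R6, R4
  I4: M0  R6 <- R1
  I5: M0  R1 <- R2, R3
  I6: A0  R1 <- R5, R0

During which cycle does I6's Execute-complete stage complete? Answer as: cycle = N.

[I1] 1/2/7/8
[I2] 2/3/4/5
[I3] 6/9/14/15  (WAW R3: wait I2 write@5; RAW R6: wait I1 write@8)
[I4] 9/10/15/16  (struct: M0 busy until I1 writes@8)
[I5] 17/18/23/24  (struct: M0 busy until I4 writes@16)
[I6] 25/26/27/28  (WAW R1: wait I5 write@24)

cycle = 27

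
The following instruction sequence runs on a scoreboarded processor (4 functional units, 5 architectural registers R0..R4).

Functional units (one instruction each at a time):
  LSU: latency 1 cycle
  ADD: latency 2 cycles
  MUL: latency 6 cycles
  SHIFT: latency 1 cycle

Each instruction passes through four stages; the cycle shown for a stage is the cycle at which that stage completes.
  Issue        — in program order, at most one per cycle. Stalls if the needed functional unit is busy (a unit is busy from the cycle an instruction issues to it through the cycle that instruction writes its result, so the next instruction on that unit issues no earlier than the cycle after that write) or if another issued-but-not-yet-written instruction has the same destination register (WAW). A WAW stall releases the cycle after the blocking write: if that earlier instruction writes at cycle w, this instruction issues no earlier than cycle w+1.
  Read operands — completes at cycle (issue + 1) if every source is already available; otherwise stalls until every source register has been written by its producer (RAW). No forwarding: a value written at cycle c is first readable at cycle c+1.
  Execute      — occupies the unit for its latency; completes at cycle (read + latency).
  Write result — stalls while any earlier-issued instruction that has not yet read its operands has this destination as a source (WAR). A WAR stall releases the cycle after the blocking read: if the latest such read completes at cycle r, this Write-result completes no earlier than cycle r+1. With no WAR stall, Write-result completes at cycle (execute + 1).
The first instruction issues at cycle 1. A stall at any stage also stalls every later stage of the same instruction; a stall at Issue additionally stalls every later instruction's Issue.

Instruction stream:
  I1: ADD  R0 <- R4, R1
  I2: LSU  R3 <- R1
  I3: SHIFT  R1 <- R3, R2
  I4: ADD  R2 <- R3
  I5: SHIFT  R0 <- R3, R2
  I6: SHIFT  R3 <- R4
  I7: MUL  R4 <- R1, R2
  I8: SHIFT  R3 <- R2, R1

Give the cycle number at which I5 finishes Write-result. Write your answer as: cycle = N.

cycle 1: I1 dispatched to ADD
cycle 2: I1 operands ready · I2 dispatched to LSU
cycle 3: I2 operands ready · I3 dispatched to SHIFT
cycle 4: I1 complete · I2 complete
cycle 5: R0←I1 · R3←I2
cycle 6: I3 operands ready · I4 dispatched to ADD
cycle 7: I3 complete · I4 operands ready
cycle 8: R1←I3
cycle 9: I4 complete · I5 dispatched to SHIFT
cycle 10: R2←I4
cycle 11: I5 operands ready
cycle 12: I5 complete
cycle 13: R0←I5
cycle 14: I6 dispatched to SHIFT
cycle 15: I6 operands ready · I7 dispatched to MUL
cycle 16: I6 complete · I7 operands ready
cycle 17: R3←I6
cycle 18: I8 dispatched to SHIFT
cycle 19: I8 operands ready
cycle 20: I8 complete
cycle 21: R3←I8
cycle 22: I7 complete
cycle 23: R4←I7

cycle = 13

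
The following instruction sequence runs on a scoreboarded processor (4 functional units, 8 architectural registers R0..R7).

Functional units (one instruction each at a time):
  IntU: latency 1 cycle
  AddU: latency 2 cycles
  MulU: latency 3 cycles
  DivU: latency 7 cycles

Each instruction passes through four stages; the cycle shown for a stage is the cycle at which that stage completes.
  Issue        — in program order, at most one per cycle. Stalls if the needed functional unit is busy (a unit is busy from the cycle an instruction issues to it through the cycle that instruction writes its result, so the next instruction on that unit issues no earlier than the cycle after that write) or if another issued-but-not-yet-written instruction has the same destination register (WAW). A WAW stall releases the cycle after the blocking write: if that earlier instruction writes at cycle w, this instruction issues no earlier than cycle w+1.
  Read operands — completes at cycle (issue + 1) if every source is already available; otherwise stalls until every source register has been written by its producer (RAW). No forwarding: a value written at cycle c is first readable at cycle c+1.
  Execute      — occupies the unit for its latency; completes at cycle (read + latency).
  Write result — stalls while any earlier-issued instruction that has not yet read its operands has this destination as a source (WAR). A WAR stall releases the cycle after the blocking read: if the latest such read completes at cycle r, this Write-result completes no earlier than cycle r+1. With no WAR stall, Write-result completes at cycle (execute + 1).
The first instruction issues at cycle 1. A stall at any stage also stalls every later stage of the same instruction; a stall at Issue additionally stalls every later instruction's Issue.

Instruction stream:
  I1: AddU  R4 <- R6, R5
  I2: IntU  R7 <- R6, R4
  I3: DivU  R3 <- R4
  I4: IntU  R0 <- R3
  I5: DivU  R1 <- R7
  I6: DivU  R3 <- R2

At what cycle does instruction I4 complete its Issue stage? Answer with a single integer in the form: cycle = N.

c1: I1 dispatched to AddU
c2: I1 operands ready | I2 dispatched to IntU
c3: I3 dispatched to DivU
c4: I1 complete
c5: R4←I1
c6: I2 operands ready | I3 operands ready
c7: I2 complete
c8: R7←I2
c9: I4 dispatched to IntU
c13: I3 complete
c14: R3←I3
c15: I4 operands ready | I5 dispatched to DivU
c16: I4 complete | I5 operands ready
c17: R0←I4
c23: I5 complete
c24: R1←I5
c25: I6 dispatched to DivU
c26: I6 operands ready
c33: I6 complete
c34: R3←I6

cycle = 9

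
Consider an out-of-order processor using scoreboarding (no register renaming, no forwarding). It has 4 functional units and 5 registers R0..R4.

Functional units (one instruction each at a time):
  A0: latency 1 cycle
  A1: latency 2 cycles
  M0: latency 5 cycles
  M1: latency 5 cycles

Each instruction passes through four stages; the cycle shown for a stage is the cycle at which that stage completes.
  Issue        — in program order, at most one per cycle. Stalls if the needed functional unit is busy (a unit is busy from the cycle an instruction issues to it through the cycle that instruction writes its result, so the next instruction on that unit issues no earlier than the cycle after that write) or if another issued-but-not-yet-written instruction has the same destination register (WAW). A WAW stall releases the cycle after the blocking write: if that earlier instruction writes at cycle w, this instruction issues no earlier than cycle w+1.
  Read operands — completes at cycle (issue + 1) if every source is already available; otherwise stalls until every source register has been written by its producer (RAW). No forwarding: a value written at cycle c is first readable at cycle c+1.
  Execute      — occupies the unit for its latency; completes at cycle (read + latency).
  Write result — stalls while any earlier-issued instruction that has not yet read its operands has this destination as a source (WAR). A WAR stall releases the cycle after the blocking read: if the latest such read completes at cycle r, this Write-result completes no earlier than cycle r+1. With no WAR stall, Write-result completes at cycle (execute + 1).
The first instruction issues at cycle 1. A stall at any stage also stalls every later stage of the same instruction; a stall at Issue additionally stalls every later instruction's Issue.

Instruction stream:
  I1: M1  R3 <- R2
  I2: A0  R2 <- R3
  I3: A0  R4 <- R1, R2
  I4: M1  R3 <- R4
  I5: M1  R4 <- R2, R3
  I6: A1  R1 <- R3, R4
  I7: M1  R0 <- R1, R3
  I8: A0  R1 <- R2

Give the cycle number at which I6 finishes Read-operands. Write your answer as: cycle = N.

c1: I1 issues→M1
c2: I1 reads; I2 issues→A0
c7: I1 exec-done
c8: I1 writes R3
c9: I2 reads
c10: I2 exec-done
c11: I2 writes R2
c12: I3 issues→A0
c13: I3 reads; I4 issues→M1
c14: I3 exec-done
c15: I3 writes R4
c16: I4 reads
c21: I4 exec-done
c22: I4 writes R3
c23: I5 issues→M1
c24: I5 reads; I6 issues→A1
c29: I5 exec-done
c30: I5 writes R4
c31: I6 reads; I7 issues→M1
c33: I6 exec-done
c34: I6 writes R1
c35: I7 reads; I8 issues→A0
c36: I8 reads
c37: I8 exec-done
c38: I8 writes R1
c40: I7 exec-done
c41: I7 writes R0

cycle = 31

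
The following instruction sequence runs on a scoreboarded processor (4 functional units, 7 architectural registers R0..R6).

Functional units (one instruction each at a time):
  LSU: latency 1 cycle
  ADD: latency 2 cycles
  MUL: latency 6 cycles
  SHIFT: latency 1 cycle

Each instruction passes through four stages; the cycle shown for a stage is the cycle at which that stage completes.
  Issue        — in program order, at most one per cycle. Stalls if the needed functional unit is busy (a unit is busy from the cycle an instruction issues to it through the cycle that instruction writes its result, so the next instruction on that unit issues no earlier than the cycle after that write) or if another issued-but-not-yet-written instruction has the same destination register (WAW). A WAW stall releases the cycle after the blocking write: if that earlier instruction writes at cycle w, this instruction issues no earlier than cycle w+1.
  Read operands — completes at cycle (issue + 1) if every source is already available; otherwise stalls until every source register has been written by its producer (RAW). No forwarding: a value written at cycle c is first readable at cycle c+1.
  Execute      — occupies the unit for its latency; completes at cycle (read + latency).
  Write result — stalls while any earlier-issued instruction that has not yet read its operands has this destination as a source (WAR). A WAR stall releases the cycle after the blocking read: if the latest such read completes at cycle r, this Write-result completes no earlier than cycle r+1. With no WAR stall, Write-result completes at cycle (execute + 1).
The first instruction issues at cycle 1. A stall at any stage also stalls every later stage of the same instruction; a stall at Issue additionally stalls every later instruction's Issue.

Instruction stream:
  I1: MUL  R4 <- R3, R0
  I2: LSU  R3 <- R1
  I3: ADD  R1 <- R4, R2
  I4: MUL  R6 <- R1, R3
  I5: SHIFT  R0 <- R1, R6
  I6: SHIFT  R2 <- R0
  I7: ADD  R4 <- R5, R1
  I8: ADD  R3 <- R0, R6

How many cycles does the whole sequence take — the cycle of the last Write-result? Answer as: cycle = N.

[1] I1 dispatched to MUL
[2] I1 operands ready, I2 dispatched to LSU
[3] I2 operands ready, I3 dispatched to ADD
[4] I2 complete
[5] R3←I2
[8] I1 complete
[9] R4←I1
[10] I3 operands ready, I4 dispatched to MUL
[11] I5 dispatched to SHIFT
[12] I3 complete
[13] R1←I3
[14] I4 operands ready
[20] I4 complete
[21] R6←I4
[22] I5 operands ready
[23] I5 complete
[24] R0←I5
[25] I6 dispatched to SHIFT
[26] I6 operands ready, I7 dispatched to ADD
[27] I6 complete, I7 operands ready
[28] R2←I6
[29] I7 complete
[30] R4←I7
[31] I8 dispatched to ADD
[32] I8 operands ready
[34] I8 complete
[35] R3←I8

cycle = 35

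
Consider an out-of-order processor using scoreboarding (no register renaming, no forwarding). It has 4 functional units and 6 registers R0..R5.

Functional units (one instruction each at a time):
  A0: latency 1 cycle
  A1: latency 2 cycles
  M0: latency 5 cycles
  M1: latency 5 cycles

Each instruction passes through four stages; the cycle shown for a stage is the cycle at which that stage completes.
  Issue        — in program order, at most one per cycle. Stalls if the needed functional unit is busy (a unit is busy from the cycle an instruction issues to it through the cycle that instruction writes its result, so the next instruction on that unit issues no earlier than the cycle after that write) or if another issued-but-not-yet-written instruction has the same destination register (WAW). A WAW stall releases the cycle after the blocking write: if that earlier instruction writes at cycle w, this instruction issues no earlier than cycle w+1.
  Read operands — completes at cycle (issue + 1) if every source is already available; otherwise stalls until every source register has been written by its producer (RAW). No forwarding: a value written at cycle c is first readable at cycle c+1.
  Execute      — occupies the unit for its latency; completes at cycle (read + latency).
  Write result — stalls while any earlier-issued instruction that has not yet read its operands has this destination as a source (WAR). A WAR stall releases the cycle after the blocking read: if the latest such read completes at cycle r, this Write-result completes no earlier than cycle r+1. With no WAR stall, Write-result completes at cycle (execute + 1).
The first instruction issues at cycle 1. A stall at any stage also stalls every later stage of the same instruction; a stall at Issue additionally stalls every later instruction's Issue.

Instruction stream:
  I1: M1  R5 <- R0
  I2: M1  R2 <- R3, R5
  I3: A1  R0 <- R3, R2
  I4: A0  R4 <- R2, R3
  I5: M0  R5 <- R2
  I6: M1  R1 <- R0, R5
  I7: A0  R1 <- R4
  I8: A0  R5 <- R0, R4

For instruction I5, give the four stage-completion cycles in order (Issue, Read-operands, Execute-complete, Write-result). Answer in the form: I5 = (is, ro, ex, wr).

[1] I1 dispatched to M1
[2] I1 operands ready
[7] I1 complete
[8] R5←I1
[9] I2 dispatched to M1
[10] I2 operands ready | I3 dispatched to A1
[11] I4 dispatched to A0
[12] I5 dispatched to M0
[15] I2 complete
[16] R2←I2
[17] I3 operands ready | I4 operands ready | I5 operands ready | I6 dispatched to M1
[18] I4 complete
[19] I3 complete | R4←I4
[20] R0←I3
[22] I5 complete
[23] R5←I5
[24] I6 operands ready
[29] I6 complete
[30] R1←I6
[31] I7 dispatched to A0
[32] I7 operands ready
[33] I7 complete
[34] R1←I7
[35] I8 dispatched to A0
[36] I8 operands ready
[37] I8 complete
[38] R5←I8

I5 = (12, 17, 22, 23)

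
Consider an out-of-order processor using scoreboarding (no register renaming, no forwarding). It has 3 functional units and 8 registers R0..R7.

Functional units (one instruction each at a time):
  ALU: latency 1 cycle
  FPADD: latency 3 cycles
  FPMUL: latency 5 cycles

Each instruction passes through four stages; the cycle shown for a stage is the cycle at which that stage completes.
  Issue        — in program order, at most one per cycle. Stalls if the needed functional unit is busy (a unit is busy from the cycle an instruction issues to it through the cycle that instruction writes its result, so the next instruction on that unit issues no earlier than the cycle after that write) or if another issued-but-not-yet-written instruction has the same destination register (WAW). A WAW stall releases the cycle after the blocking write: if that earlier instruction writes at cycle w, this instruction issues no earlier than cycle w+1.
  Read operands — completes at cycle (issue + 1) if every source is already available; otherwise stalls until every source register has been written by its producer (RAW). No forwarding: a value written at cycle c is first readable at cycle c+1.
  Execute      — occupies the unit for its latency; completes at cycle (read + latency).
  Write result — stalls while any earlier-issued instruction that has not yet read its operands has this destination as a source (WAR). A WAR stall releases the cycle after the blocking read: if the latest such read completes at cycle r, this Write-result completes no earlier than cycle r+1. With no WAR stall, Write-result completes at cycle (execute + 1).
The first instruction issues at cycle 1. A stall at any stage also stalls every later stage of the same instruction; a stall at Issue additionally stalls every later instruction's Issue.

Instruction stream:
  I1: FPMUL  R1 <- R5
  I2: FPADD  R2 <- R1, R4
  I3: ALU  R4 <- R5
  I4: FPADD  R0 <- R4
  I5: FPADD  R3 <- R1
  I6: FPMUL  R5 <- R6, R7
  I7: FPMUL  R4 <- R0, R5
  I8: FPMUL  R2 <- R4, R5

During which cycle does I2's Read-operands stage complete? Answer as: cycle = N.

I1 -> (1, 2, 7, 8)
I2 -> (2, 9, 12, 13)  // RAW R1: wait I1 write@8
I3 -> (3, 4, 5, 10)  // WAR R4: wait I2 read@9
I4 -> (14, 15, 18, 19)  // struct: FPADD busy until I2 writes@13
I5 -> (20, 21, 24, 25)  // struct: FPADD busy until I4 writes@19
I6 -> (21, 22, 27, 28)
I7 -> (29, 30, 35, 36)  // struct: FPMUL busy until I6 writes@28
I8 -> (37, 38, 43, 44)  // struct: FPMUL busy until I7 writes@36

cycle = 9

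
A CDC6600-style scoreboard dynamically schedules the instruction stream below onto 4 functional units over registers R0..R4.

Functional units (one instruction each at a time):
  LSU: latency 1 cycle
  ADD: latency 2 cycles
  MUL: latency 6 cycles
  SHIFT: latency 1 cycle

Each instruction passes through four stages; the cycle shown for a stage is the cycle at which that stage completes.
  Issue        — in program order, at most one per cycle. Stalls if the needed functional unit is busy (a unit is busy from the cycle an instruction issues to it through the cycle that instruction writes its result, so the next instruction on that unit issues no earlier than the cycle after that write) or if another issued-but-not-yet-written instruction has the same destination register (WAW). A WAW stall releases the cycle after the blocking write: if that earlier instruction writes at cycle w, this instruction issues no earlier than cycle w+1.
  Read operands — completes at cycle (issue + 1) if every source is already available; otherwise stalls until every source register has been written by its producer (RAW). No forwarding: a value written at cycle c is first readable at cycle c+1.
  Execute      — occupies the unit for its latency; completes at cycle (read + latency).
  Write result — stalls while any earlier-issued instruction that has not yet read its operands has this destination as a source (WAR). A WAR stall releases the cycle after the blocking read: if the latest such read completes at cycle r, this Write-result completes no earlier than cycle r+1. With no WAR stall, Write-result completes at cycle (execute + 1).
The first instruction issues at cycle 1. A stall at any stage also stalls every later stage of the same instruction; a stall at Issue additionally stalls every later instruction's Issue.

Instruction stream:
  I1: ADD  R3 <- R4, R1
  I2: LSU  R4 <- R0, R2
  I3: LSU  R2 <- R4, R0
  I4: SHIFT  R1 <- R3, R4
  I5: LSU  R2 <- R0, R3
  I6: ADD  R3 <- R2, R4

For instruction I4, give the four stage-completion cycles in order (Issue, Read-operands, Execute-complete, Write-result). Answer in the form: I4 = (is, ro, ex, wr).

[1] issue I1 (ADD)
[2] I1 read-ops · issue I2 (LSU)
[3] I2 read-ops
[4] I1 finished on ADD · I2 finished on LSU
[5] I1→R3 · I2→R4
[6] issue I3 (LSU)
[7] I3 read-ops · issue I4 (SHIFT)
[8] I3 finished on LSU · I4 read-ops
[9] I3→R2 · I4 finished on SHIFT
[10] I4→R1 · issue I5 (LSU)
[11] I5 read-ops · issue I6 (ADD)
[12] I5 finished on LSU
[13] I5→R2
[14] I6 read-ops
[16] I6 finished on ADD
[17] I6→R3

I4 = (7, 8, 9, 10)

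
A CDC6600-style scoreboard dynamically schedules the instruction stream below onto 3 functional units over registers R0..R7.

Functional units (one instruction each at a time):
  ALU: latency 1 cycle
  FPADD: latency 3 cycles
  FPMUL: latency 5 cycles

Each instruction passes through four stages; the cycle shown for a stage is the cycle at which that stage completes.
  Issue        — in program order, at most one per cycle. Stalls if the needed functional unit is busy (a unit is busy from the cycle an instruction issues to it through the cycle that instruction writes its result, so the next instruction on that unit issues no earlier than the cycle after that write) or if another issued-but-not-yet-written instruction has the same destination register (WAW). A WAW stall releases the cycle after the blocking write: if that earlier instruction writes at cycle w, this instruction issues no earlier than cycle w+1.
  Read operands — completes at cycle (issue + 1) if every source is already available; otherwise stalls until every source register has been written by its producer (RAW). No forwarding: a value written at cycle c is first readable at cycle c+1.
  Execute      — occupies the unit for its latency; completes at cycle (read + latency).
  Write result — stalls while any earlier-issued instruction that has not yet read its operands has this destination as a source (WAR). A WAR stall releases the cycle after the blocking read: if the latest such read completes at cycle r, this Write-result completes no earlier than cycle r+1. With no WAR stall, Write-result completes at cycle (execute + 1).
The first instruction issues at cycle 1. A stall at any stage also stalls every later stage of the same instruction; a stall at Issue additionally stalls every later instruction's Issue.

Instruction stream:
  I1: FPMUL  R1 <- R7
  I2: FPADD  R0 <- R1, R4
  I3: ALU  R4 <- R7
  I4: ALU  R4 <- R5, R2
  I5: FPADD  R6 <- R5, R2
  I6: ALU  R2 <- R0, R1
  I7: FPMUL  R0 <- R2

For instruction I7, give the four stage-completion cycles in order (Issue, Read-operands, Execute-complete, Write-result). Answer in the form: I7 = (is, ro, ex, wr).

I7 = (16, 19, 24, 25)

[I1] 1/2/7/8
[I2] 2/9/12/13  (RAW R1: wait I1 write@8)
[I3] 3/4/5/10  (WAR R4: wait I2 read@9)
[I4] 11/12/13/14  (struct: ALU busy until I3 writes@10)
[I5] 14/15/18/19  (struct: FPADD busy until I2 writes@13)
[I6] 15/16/17/18
[I7] 16/19/24/25  (RAW R2: wait I6 write@18)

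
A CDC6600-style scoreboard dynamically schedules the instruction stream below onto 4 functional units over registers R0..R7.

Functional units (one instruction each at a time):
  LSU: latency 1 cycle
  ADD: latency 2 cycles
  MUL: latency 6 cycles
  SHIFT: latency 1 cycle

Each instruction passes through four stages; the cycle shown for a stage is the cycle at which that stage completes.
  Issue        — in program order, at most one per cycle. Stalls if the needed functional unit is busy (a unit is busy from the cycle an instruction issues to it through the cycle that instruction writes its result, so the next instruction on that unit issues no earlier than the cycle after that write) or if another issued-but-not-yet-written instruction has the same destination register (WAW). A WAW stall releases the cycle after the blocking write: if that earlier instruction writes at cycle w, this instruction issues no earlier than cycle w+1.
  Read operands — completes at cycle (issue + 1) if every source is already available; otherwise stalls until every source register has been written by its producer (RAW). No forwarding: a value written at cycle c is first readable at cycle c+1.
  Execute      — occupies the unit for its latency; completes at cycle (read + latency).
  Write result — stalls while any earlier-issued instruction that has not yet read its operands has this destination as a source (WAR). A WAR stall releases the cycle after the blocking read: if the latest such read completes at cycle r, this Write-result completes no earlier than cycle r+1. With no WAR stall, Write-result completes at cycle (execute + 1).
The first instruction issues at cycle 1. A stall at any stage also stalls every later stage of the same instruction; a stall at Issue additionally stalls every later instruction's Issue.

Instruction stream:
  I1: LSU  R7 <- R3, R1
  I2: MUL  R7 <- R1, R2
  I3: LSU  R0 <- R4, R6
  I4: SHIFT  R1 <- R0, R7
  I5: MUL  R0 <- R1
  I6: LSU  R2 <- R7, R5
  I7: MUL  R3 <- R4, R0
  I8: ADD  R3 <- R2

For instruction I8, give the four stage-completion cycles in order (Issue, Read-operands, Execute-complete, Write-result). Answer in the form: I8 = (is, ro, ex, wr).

I8 = (34, 35, 37, 38)

  I1 | 1 | 2 | 3 | 4
  I2 | 5 | 6 | 12 | 13   WAW R7: wait I1 write@4
  I3 | 6 | 7 | 8 | 9
  I4 | 7 | 14 | 15 | 16   RAW R7: wait I2 write@13
  I5 | 14 | 17 | 23 | 24   struct: MUL busy until I2 writes@13 · RAW R1: wait I4 write@16
  I6 | 15 | 16 | 17 | 18
  I7 | 25 | 26 | 32 | 33   struct: MUL busy until I5 writes@24
  I8 | 34 | 35 | 37 | 38   WAW R3: wait I7 write@33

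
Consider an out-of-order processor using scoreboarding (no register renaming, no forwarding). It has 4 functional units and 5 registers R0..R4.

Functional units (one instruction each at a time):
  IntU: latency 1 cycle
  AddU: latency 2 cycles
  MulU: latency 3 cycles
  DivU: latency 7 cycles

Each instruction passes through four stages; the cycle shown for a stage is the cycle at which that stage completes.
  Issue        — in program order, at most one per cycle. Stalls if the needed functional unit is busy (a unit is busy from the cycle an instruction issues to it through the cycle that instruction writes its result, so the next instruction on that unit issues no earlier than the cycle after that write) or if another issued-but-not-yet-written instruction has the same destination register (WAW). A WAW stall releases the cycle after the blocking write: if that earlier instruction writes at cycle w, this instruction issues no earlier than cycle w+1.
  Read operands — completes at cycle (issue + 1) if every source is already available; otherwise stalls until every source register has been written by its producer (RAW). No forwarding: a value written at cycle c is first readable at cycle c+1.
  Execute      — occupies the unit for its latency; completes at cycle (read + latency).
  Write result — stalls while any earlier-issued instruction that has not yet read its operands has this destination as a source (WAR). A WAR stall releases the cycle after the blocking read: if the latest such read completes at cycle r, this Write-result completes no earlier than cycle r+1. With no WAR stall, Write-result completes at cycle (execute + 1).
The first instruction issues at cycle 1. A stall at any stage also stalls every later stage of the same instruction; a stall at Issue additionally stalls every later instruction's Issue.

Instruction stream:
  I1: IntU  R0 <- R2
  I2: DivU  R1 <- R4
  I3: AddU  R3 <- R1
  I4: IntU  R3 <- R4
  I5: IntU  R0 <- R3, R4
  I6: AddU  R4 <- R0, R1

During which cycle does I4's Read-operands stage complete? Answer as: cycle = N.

I1 -> (1, 2, 3, 4)
I2 -> (2, 3, 10, 11)
I3 -> (3, 12, 14, 15)  // RAW R1: wait I2 write@11
I4 -> (16, 17, 18, 19)  // WAW R3: wait I3 write@15
I5 -> (20, 21, 22, 23)  // struct: IntU busy until I4 writes@19
I6 -> (21, 24, 26, 27)  // RAW R0: wait I5 write@23

cycle = 17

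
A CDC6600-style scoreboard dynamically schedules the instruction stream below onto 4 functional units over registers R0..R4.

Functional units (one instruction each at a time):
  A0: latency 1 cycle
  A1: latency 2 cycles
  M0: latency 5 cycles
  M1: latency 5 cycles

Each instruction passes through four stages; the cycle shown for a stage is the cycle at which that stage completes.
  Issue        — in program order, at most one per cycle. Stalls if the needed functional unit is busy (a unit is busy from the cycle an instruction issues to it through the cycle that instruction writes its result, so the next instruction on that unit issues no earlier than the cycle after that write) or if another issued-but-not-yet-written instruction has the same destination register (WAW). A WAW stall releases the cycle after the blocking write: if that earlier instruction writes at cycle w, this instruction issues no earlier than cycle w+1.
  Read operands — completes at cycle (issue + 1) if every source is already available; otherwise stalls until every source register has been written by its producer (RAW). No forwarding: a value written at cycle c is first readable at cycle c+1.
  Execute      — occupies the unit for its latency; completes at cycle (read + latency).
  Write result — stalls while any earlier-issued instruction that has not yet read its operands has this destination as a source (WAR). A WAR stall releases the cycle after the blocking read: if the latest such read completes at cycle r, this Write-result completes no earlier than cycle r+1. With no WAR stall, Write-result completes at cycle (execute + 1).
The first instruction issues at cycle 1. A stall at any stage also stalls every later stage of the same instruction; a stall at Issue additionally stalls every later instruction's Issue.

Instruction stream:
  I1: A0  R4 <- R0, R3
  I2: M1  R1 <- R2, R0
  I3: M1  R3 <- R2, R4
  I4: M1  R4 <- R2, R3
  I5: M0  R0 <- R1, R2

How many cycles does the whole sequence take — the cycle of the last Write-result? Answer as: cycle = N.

cycle = 26

I1  is:1  ro:2  ex:3  wr:4
I2  is:2  ro:3  ex:8  wr:9
I3  is:10  ro:11  ex:16  wr:17  — struct: M1 busy until I2 writes@9
I4  is:18  ro:19  ex:24  wr:25  — struct: M1 busy until I3 writes@17
I5  is:19  ro:20  ex:25  wr:26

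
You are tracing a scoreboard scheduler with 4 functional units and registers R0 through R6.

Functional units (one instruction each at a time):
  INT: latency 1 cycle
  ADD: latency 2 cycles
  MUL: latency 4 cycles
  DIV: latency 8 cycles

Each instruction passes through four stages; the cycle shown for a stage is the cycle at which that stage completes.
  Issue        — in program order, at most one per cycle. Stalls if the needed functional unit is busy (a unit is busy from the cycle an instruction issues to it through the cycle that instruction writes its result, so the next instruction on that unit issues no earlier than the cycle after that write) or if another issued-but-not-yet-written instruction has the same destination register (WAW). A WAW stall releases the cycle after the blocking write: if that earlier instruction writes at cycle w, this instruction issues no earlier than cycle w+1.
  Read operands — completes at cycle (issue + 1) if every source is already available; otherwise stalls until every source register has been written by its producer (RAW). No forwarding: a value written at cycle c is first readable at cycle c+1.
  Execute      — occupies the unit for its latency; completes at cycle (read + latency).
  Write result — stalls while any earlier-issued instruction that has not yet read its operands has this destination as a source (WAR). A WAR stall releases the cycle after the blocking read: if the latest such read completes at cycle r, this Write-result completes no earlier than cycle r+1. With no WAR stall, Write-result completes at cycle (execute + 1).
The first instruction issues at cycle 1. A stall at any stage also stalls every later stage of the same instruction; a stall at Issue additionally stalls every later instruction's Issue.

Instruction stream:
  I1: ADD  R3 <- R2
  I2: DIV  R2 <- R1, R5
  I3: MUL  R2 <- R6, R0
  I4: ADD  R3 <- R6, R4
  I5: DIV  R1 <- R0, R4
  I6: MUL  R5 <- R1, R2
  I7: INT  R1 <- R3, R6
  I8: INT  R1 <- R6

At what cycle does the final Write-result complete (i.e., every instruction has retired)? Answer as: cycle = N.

cycle = 33

[1] I1 dispatched to ADD
[2] I1 operands ready | I2 dispatched to DIV
[3] I2 operands ready
[4] I1 complete
[5] R3←I1
[11] I2 complete
[12] R2←I2
[13] I3 dispatched to MUL
[14] I3 operands ready | I4 dispatched to ADD
[15] I4 operands ready | I5 dispatched to DIV
[16] I5 operands ready
[17] I4 complete
[18] I3 complete | R3←I4
[19] R2←I3
[20] I6 dispatched to MUL
[24] I5 complete
[25] R1←I5
[26] I6 operands ready | I7 dispatched to INT
[27] I7 operands ready
[28] I7 complete
[29] R1←I7
[30] I6 complete | I8 dispatched to INT
[31] R5←I6 | I8 operands ready
[32] I8 complete
[33] R1←I8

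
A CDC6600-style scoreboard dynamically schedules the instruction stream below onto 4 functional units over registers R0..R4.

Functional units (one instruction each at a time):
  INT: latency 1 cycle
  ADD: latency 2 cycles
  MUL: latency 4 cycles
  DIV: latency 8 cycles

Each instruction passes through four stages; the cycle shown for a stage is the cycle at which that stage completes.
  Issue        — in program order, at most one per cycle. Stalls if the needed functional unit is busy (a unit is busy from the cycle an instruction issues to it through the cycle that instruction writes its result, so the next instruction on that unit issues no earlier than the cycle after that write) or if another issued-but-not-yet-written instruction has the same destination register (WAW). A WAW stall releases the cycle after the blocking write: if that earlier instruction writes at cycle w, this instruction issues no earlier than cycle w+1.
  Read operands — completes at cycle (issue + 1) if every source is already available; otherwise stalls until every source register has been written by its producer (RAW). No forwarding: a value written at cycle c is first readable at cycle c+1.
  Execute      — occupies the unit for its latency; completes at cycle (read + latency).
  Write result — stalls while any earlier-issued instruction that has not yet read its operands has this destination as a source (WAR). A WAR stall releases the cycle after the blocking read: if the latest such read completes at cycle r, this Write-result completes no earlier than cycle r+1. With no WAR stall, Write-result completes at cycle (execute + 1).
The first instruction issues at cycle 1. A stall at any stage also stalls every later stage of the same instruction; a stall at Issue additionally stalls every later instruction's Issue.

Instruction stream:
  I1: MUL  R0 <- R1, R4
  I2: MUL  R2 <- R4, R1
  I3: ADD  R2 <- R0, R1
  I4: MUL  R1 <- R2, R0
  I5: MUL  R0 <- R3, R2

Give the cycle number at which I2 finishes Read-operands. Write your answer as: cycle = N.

cycle = 9

I1 -> (1, 2, 6, 7)
I2 -> (8, 9, 13, 14)  // struct: MUL busy until I1 writes@7
I3 -> (15, 16, 18, 19)  // WAW R2: wait I2 write@14
I4 -> (16, 20, 24, 25)  // RAW R2: wait I3 write@19
I5 -> (26, 27, 31, 32)  // struct: MUL busy until I4 writes@25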